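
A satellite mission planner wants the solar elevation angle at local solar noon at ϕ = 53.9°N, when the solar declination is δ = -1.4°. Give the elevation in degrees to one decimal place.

34.7°

At local noon the hour angle is zero, so the zenith angle equals |ϕ − δ| = |+53.9° − (-1.400°)| = 55.300°.
Elevation = 90° − 55.300° = 34.7°.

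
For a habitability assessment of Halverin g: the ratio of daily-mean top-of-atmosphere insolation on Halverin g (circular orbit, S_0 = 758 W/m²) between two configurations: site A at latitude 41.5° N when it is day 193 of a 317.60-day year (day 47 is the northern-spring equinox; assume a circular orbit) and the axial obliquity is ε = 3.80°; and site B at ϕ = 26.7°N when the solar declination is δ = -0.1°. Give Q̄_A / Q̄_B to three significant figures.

Q̄_A / Q̄_B ≈ 0.859

— Configuration A (ϕ=+41.5°):
Solar longitude: L_s = 360° × (193 − 47)/317.60 = 165.491°.
sin δ = sin 3.80° × sin 165.491° = 0.01660, so δ = +0.951°.
cos h₀ = −tan(+41.5°) tan(+0.951°) = -0.0147, h₀ = 1.5855 rad.
Bracket: h₀ sin ϕ sin δ + cos ϕ cos δ sin h₀ = 1.5855×0.66262×0.01660 + 0.74896×0.99986×0.99989 = 0.017440 + 0.748773 = 0.766213.
Q̄ = (S_0/π) × [bracket] = (758/π) × 0.766213 = 184.87 W/m².
— Configuration B (ϕ=+26.7°):
cos h₀ = −tan(+26.7°) tan(-0.100°) = 0.0009, h₀ = 1.5699 rad.
Bracket: h₀ sin ϕ sin δ + cos ϕ cos δ sin h₀ = 1.5699×0.44932×-0.00175 + 0.89337×1.00000×1.00000 = -0.001234 + 0.893370 = 0.892136.
Q̄ = (S_0/π) × [bracket] = (758/π) × 0.892136 = 215.25 W/m².
Ratio Q̄_A / Q̄_B = 184.87 / 215.25 = 0.8589.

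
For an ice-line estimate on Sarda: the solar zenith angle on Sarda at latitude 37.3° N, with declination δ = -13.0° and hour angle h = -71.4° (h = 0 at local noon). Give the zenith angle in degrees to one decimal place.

θ_z = 83.6°

cos θ_z = sin ϕ sin δ + cos ϕ cos δ cos h = -0.136318 + 0.247221 = 0.110903.
θ_z = arccos(0.110903) = 83.6°.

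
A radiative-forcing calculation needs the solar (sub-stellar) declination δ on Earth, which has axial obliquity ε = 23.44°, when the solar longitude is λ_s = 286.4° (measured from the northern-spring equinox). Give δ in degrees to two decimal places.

sin δ = sin ε · sin λ_s = sin 23.44° × sin 286.4° = -0.381604.
δ = arcsin(-0.381604) = -22.43°.

δ = -22.43°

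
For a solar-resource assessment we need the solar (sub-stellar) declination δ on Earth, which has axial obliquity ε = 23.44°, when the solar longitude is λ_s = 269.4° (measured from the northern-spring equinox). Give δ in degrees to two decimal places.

δ = -23.44°

sin δ = sin ε · sin λ_s = sin 23.44° × sin 269.4° = -0.397767.
δ = arcsin(-0.397767) = -23.44°.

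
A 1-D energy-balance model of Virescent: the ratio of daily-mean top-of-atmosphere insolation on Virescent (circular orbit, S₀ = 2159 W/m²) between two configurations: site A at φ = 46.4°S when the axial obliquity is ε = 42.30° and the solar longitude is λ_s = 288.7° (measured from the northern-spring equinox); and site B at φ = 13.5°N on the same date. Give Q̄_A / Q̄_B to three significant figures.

— Configuration A (φ=-46.4°):
Solar declination: sin δ = sin ε · sin λ_s = sin 42.30° × sin 288.7° = -0.63748, so δ = -39.604°.
cos H₀ = −tan(-46.4°) tan(-39.604°) = -0.8689, H₀ = 2.6237 rad.
Bracket: H₀ sin φ sin δ + cos φ cos δ sin H₀ = 2.6237×-0.72417×-0.63748 + 0.68962×0.77046×0.49506 = 1.211215 + 0.263038 = 1.474253.
Q̄ = (S₀/π) × [bracket] = (2159/π) × 1.474253 = 1013.2 W/m².
— Configuration B (φ=+13.5°):
cos H₀ = −tan(+13.5°) tan(-39.604°) = 0.1986, H₀ = 1.3708 rad.
Bracket: H₀ sin φ sin δ + cos φ cos δ sin H₀ = 1.3708×0.23345×-0.63748 + 0.97237×0.77046×0.98007 = -0.204002 + 0.734241 = 0.530239.
Q̄ = (S₀/π) × [bracket] = (2159/π) × 0.530239 = 364.40 W/m².
Ratio Q̄_A / Q̄_B = 1013.2 / 364.40 = 2.780.

Q̄_A / Q̄_B ≈ 2.78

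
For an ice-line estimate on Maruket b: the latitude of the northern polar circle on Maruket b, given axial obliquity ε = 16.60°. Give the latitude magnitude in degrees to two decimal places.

The polar circle is the lowest latitude that experiences at least one full rotation of continuous daylight at the northern-summer solstice; it lies at |φ| = 90° − ε = 90° − 16.60° = 73.40°.

73.40°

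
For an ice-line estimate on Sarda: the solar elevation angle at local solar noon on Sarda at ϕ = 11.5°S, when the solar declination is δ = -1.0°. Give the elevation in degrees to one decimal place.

At local noon the hour angle is zero, so the zenith angle equals |ϕ − δ| = |-11.5° − (-1.000°)| = 10.500°.
Elevation = 90° − 10.500° = 79.5°.

79.5°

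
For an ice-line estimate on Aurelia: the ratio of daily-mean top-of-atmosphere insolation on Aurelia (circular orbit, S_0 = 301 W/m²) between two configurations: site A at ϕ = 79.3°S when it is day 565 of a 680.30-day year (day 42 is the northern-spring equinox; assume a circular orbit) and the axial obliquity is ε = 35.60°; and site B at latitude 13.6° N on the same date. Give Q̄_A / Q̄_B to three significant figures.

Q̄_A / Q̄_B ≈ 3.02

— Configuration A (ϕ=-79.3°):
Solar longitude: L_s = 360° × (565 − 42)/680.30 = 276.760°.
sin δ = sin 35.60° × sin 276.760° = -0.57808, so δ = -35.315°.
cos h₀ = −tan(-79.3°) tan(-35.315°) = -3.7493 ≤ −1 ⇒ polar day, h₀ = π.
Bracket: h₀ sin ϕ sin δ + cos ϕ cos δ sin h₀ = 3.1416×-0.98261×-0.57808 + 0.18567×0.81598×0.00000 = 1.784514 + 0.000000 = 1.784514.
Q̄ = (S_0/π) × [bracket] = (301/π) × 1.784514 = 170.98 W/m².
— Configuration B (ϕ=+13.6°):
cos h₀ = −tan(+13.6°) tan(-35.315°) = 0.1714, h₀ = 1.3986 rad.
Bracket: h₀ sin ϕ sin δ + cos ϕ cos δ sin h₀ = 1.3986×0.23514×-0.57808 + 0.97196×0.81598×0.98520 = -0.190111 + 0.781362 = 0.591251.
Q̄ = (S_0/π) × [bracket] = (301/π) × 0.591251 = 56.649 W/m².
Ratio Q̄_A / Q̄_B = 170.98 / 56.649 = 3.018.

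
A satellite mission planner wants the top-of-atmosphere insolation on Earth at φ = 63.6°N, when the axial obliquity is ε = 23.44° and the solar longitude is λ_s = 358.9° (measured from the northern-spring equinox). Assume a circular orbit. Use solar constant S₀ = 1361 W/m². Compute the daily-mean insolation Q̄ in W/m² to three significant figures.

Q̄ ≈ 188 W/m²

Solar declination: sin δ = sin ε · sin λ_s = sin 23.44° × sin 358.9° = -0.00764, so δ = -0.438°.
cos H₀ = −tan(+63.6°) tan(-0.438°) = 0.0154, H₀ = 1.5554 rad.
Bracket: H₀ sin φ sin δ + cos φ cos δ sin H₀ = 1.5554×0.89571×-0.00764 + 0.44464×0.99997×0.99988 = -0.010644 + 0.444573 = 0.433929.
Q̄ = (S₀/π) × [bracket] = (1361/π) × 0.433929 = 188.0 W/m².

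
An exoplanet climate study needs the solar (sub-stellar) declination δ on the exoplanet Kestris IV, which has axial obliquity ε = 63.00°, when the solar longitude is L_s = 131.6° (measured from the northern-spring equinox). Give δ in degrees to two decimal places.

δ = +41.78°

sin δ = sin ε · sin L_s = sin 63.00° × sin 131.6° = 0.666293.
δ = arcsin(0.666293) = +41.78°.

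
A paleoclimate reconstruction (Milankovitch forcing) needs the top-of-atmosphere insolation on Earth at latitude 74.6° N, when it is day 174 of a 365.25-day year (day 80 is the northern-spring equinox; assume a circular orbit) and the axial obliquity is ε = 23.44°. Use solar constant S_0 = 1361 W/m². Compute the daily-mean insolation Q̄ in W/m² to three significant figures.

Solar longitude: L_s = 360° × (174 − 80)/365.25 = 92.649°.
sin δ = sin 23.44° × sin 92.649° = 0.39736, so δ = +23.413°.
cos h₀ = −tan(+74.6°) tan(+23.413°) = -1.5721 ≤ −1 ⇒ polar day, h₀ = π.
Bracket: h₀ sin ϕ sin δ + cos ϕ cos δ sin h₀ = 3.1416×0.96410×0.39736 + 0.26556×0.91766×0.00000 = 1.203531 + 0.000000 = 1.203531.
Q̄ = (S_0/π) × [bracket] = (1361/π) × 1.203531 = 521.4 W/m².

Q̄ ≈ 521 W/m²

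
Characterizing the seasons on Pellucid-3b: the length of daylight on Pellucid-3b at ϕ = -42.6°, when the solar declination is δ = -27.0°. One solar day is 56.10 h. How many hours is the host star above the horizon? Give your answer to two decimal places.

cos h₀ = −tan ϕ · tan δ = −tan(-42.6°) × tan(-27.000°) = -0.4685, so h₀ = 2.0584 rad = 117.94°.
Daylight = 2h₀/(2π) × 56.10 h = (2.0584/π) × 56.10 = 36.76 h.

36.76 h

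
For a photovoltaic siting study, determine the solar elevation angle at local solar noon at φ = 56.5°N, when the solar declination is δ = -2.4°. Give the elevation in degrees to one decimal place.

31.1°

At local noon the hour angle is zero, so the zenith angle equals |φ − δ| = |+56.5° − (-2.400°)| = 58.900°.
Elevation = 90° − 58.900° = 31.1°.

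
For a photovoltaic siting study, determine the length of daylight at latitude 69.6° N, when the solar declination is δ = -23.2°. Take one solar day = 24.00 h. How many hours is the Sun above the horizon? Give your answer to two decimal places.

cos h₀ = −tan ϕ · tan δ = 1.1525 ≥ 1, so the Sun never rises (polar night) and h₀ = 0.
Daylight = 2h₀/(2π) × 24.00 h = (0.0000/π) × 24.00 = 0.00 h.

0.00 h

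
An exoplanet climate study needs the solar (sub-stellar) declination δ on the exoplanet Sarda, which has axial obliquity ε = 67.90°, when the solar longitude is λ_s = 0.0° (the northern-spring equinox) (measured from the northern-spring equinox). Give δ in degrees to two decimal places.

sin δ = sin ε · sin λ_s = sin 67.90° × sin 0.0° = 0.000000.
δ = arcsin(0.000000) = +0.00°.

δ = +0.00°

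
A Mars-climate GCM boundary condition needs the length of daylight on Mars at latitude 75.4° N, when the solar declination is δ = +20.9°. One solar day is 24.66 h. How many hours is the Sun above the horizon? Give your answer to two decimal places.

24.66 h

Sunrise equation: cos H₀ = −tan φ · tan δ = -1.4660 ≤ −1, so the Sun never sets (polar day) and H₀ = π.
Daylight = 2H₀/(2π) × 24.66 h = (3.1416/π) × 24.66 = 24.66 h.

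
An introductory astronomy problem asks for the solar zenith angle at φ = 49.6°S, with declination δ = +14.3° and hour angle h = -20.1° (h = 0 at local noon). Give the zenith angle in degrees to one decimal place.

cos θ_z = sin φ sin δ + cos φ cos δ cos h = -0.188099 + 0.589787 = 0.401688.
θ_z = arccos(0.401688) = 66.3°.

θ_z = 66.3°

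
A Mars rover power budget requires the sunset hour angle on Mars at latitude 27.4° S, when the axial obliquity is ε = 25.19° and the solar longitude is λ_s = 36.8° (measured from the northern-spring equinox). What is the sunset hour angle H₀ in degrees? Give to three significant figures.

H₀ = 82.1°

Solar declination: sin δ = sin ε · sin λ_s = sin 25.19° × sin 36.8° = 0.25496, so δ = +14.771°.
cos H₀ = −tan φ · tan δ = −tan(-27.4°) × tan(+14.771°) = 0.1367, so H₀ = 1.4337 rad = 82.14°.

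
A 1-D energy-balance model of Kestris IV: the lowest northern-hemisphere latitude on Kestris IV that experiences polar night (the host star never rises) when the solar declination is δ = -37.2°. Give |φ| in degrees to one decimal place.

|φ| = 52.8°

Polar night requires cos H₀ = −tan φ tan δ ≥ 1, i.e. tan φ tan δ ≤ −1.
The boundary is |tan φ| · |tan δ| = 1, so |φ| = 90° − |δ| = 90° − 37.2° = 52.8° in the northern hemisphere.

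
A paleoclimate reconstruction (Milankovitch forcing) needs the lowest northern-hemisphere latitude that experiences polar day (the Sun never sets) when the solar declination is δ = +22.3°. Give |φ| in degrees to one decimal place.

|φ| = 67.7°

Polar day requires cos H₀ = −tan φ tan δ ≤ −1, i.e. tan φ tan δ ≥ 1.
The boundary is |tan φ| · |tan δ| = 1, so |φ| = 90° − |δ| = 90° − 22.3° = 67.7° in the northern hemisphere.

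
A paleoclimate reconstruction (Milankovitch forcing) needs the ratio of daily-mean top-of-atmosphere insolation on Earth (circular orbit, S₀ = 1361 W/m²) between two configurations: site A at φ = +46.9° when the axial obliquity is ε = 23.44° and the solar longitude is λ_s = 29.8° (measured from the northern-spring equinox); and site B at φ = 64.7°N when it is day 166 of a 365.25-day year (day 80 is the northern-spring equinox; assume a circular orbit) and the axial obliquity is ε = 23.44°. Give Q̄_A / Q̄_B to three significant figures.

Q̄_A / Q̄_B ≈ 0.804

— Configuration A (φ=+46.9°):
Solar declination: sin δ = sin ε · sin λ_s = sin 23.44° × sin 29.8° = 0.19769, so δ = +11.402°.
cos H₀ = −tan(+46.9°) tan(+11.402°) = -0.2155, H₀ = 1.7880 rad.
Bracket: H₀ sin φ sin δ + cos φ cos δ sin H₀ = 1.7880×0.73016×0.19769 + 0.68327×0.98026×0.97650 = 0.258089 + 0.654042 = 0.912131.
Q̄ = (S₀/π) × [bracket] = (1361/π) × 0.912131 = 395.15 W/m².
— Configuration B (φ=+64.7°):
Solar longitude: λ_s = 360° × (166 − 80)/365.25 = 84.764°.
sin δ = sin 23.44° × sin 84.764° = 0.39613, so δ = +23.336°.
cos H₀ = −tan(+64.7°) tan(+23.336°) = -0.9127, H₀ = 2.7206 rad.
Bracket: H₀ sin φ sin δ + cos φ cos δ sin H₀ = 2.7206×0.90408×0.39613 + 0.42736×0.91820×0.40868 = 0.974337 + 0.160367 = 1.134704.
Q̄ = (S₀/π) × [bracket] = (1361/π) × 1.134704 = 491.58 W/m².
Ratio Q̄_A / Q̄_B = 395.15 / 491.58 = 0.8038.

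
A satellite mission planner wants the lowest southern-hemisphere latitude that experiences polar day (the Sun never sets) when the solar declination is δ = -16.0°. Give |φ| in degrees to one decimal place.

|φ| = 74.0°

Polar day requires cos H₀ = −tan φ tan δ ≤ −1, i.e. tan φ tan δ ≥ 1.
The boundary is |tan φ| · |tan δ| = 1, so |φ| = 90° − |δ| = 90° − 16.0° = 74.0° in the southern hemisphere.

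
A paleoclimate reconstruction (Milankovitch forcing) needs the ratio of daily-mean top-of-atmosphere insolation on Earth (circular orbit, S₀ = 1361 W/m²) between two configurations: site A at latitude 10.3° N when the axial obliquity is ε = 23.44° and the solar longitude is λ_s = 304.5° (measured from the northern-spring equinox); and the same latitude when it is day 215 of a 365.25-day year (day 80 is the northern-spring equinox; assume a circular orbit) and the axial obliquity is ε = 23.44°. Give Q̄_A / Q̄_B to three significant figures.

— Configuration A (φ=+10.3°):
Solar declination: sin δ = sin ε · sin λ_s = sin 23.44° × sin 304.5° = -0.32783, so δ = -19.137°.
cos H₀ = −tan(+10.3°) tan(-19.137°) = 0.0631, H₀ = 1.5077 rad.
Bracket: H₀ sin φ sin δ + cos φ cos δ sin H₀ = 1.5077×0.17880×-0.32783 + 0.98389×0.94474×0.99801 = -0.088375 + 0.927670 = 0.839295.
Q̄ = (S₀/π) × [bracket] = (1361/π) × 0.839295 = 363.60 W/m².
— Configuration B (φ=+10.3°):
Solar longitude: λ_s = 360° × (215 − 80)/365.25 = 133.060°.
sin δ = sin 23.44° × sin 133.060° = 0.29064, so δ = +16.896°.
cos H₀ = −tan(+10.3°) tan(+16.896°) = -0.0552, H₀ = 1.6260 rad.
Bracket: H₀ sin φ sin δ + cos φ cos δ sin H₀ = 1.6260×0.17880×0.29064 + 0.98389×0.95683×0.99848 = 0.084497 + 0.939985 = 1.024482.
Q̄ = (S₀/π) × [bracket] = (1361/π) × 1.024482 = 443.83 W/m².
Ratio Q̄_A / Q̄_B = 363.60 / 443.83 = 0.8192.

Q̄_A / Q̄_B ≈ 0.819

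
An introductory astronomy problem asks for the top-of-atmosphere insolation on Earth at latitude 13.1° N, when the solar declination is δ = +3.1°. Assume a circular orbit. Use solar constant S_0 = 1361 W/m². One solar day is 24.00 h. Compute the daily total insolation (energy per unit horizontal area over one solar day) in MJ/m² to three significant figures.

37.1 MJ/m²

cos h₀ = −tan(+13.1°) tan(+3.100°) = -0.0126, h₀ = 1.5834 rad.
Bracket: h₀ sin ϕ sin δ + cos ϕ cos δ sin h₀ = 1.5834×0.22665×0.05408 + 0.97398×0.99854×0.99992 = 0.019408 + 0.972480 = 0.991888.
Q̄ = (S_0/π) × [bracket] = (1361/π) × 0.991888 = 429.71 W/m².
Daily total = Q̄ × 24.00 h × 3600 s/h = 429.71 × 24.00 × 3600 / 10⁶ = 37.13 MJ/m².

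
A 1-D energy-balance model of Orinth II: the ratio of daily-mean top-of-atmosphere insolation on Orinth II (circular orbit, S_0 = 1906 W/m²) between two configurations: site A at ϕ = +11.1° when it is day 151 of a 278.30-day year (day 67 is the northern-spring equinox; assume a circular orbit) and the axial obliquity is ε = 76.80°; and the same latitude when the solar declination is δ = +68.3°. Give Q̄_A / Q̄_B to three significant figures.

Q̄_A / Q̄_B ≈ 1.02

— Configuration A (ϕ=+11.1°):
Solar longitude: L_s = 360° × (151 − 67)/278.30 = 108.660°.
sin δ = sin 76.80° × sin 108.660° = 0.92240, so δ = +67.280°.
cos h₀ = −tan(+11.1°) tan(+67.280°) = -0.4686, h₀ = 2.0584 rad.
Bracket: h₀ sin ϕ sin δ + cos ϕ cos δ sin h₀ = 2.0584×0.19252×0.92240 + 0.98129×0.38623×0.88344 = 0.365532 + 0.334827 = 0.700359.
Q̄ = (S_0/π) × [bracket] = (1906/π) × 0.700359 = 424.91 W/m².
— Configuration B (ϕ=+11.1°):
cos h₀ = −tan(+11.1°) tan(+68.300°) = -0.4930, h₀ = 2.0863 rad.
Bracket: h₀ sin ϕ sin δ + cos ϕ cos δ sin h₀ = 2.0863×0.19252×0.92913 + 0.98129×0.36975×0.87002 = 0.373189 + 0.315671 = 0.688860.
Q̄ = (S_0/π) × [bracket] = (1906/π) × 0.688860 = 417.93 W/m².
Ratio Q̄_A / Q̄_B = 424.91 / 417.93 = 1.017.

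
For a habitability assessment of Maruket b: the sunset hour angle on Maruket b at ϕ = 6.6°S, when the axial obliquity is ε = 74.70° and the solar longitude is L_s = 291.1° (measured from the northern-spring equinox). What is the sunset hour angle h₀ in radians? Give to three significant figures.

Solar declination: sin δ = sin ε · sin L_s = sin 74.70° × sin 291.1° = -0.89989, so δ = -64.143°.
cos h₀ = −tan ϕ · tan δ = −tan(-6.6°) × tan(-64.143°) = -0.2387, so h₀ = 1.8119 rad = 103.81°.

h₀ = 1.81 rad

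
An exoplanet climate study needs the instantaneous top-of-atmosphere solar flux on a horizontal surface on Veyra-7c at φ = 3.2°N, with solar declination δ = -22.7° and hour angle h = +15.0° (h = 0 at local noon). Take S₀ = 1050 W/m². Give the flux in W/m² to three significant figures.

912 W/m²

cos θ_z = sin φ sin δ + cos φ cos δ cos h = -0.021542 + 0.889714 = 0.868172.
Flux = S₀ · cos θ_z = 1050 × 0.868172 = 911.6 W/m².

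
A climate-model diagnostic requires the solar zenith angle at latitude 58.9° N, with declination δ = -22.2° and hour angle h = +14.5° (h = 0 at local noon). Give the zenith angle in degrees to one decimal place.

θ_z = 82.0°

cos θ_z = sin ϕ sin δ + cos ϕ cos δ cos h = -0.323533 + 0.463010 = 0.139477.
θ_z = arccos(0.139477) = 82.0°.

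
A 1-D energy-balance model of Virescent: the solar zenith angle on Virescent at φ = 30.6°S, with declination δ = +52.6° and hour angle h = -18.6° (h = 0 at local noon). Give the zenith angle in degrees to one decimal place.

θ_z = 84.8°

cos θ_z = sin φ sin δ + cos φ cos δ cos h = -0.404390 + 0.495488 = 0.091098.
θ_z = arccos(0.091098) = 84.8°.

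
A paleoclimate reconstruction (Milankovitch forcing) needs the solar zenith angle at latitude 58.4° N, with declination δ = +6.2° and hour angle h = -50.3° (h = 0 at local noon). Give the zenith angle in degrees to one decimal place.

θ_z = 64.9°

cos θ_z = sin ϕ sin δ + cos ϕ cos δ cos h = 0.091986 + 0.332748 = 0.424734.
θ_z = arccos(0.424734) = 64.9°.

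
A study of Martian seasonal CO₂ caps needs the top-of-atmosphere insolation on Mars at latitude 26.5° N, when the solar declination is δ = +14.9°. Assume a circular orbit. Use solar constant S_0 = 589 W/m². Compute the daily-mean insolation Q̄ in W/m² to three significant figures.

cos h₀ = −tan(+26.5°) tan(+14.900°) = -0.1327, h₀ = 1.7039 rad.
Bracket: h₀ sin ϕ sin δ + cos ϕ cos δ sin h₀ = 1.7039×0.44620×0.25713 + 0.89493×0.96638×0.99116 = 0.195491 + 0.857197 = 1.052688.
Q̄ = (S_0/π) × [bracket] = (589/π) × 1.052688 = 197.4 W/m².

Q̄ ≈ 197 W/m²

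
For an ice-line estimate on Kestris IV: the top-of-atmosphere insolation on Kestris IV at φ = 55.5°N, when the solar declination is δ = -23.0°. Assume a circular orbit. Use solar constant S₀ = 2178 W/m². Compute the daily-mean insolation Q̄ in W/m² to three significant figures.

cos H₀ = −tan(+55.5°) tan(-23.000°) = 0.6176, H₀ = 0.9051 rad.
Bracket: H₀ sin φ sin δ + cos φ cos δ sin H₀ = 0.9051×0.82413×-0.39073 + 0.56641×0.92050×0.78648 = -0.291453 + 0.410055 = 0.118602.
Q̄ = (S₀/π) × [bracket] = (2178/π) × 0.118602 = 82.22 W/m².

Q̄ ≈ 82.2 W/m²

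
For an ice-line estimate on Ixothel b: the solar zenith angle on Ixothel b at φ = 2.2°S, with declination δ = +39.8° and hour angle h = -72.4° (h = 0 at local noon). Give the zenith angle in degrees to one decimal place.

cos θ_z = sin φ sin δ + cos φ cos δ cos h = -0.024572 + 0.232135 = 0.207563.
θ_z = arccos(0.207563) = 78.0°.

θ_z = 78.0°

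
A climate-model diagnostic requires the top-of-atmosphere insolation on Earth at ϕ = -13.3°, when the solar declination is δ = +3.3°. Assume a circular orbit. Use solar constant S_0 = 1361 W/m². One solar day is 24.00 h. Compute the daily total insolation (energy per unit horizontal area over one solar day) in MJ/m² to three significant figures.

cos h₀ = −tan(-13.3°) tan(+3.300°) = 0.0136, h₀ = 1.5572 rad.
Bracket: h₀ sin ϕ sin δ + cos ϕ cos δ sin h₀ = 1.5572×-0.23005×0.05756 + 0.97318×0.99834×0.99991 = -0.020620 + 0.971477 = 0.950857.
Q̄ = (S_0/π) × [bracket] = (1361/π) × 0.950857 = 411.93 W/m².
Daily total = Q̄ × 24.00 h × 3600 s/h = 411.93 × 24.00 × 3600 / 10⁶ = 35.59 MJ/m².

35.6 MJ/m²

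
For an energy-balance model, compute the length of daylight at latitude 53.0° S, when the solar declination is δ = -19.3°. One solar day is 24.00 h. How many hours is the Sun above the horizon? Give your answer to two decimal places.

15.69 h

cos h₀ = −tan ϕ · tan δ = −tan(-53.0°) × tan(-19.300°) = -0.4647, so h₀ = 2.0541 rad = 117.69°.
Daylight = 2h₀/(2π) × 24.00 h = (2.0541/π) × 24.00 = 15.69 h.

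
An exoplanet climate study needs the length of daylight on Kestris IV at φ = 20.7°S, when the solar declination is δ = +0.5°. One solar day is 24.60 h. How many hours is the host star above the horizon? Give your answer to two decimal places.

12.27 h

cos H₀ = −tan φ · tan δ = −tan(-20.7°) × tan(+0.500°) = 0.0033, so H₀ = 1.5675 rad = 89.81°.
Daylight = 2H₀/(2π) × 24.60 h = (1.5675/π) × 24.60 = 12.27 h.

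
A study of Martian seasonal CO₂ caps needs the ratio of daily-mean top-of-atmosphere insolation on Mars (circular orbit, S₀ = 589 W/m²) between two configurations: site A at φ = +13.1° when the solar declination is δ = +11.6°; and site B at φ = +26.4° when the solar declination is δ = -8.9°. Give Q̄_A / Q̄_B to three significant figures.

— Configuration A (φ=+13.1°):
cos H₀ = −tan(+13.1°) tan(+11.600°) = -0.0478, H₀ = 1.6186 rad.
Bracket: H₀ sin φ sin δ + cos φ cos δ sin H₀ = 1.6186×0.22665×0.20108 + 0.97398×0.97958×0.99886 = 0.073767 + 0.953004 = 1.026771.
Q̄ = (S₀/π) × [bracket] = (589/π) × 1.026771 = 192.50 W/m².
— Configuration B (φ=+26.4°):
cos H₀ = −tan(+26.4°) tan(-8.900°) = 0.0777, H₀ = 1.4930 rad.
Bracket: H₀ sin φ sin δ + cos φ cos δ sin H₀ = 1.4930×0.44464×-0.15471 + 0.89571×0.98796×0.99697 = -0.102704 + 0.882244 = 0.779540.
Q̄ = (S₀/π) × [bracket] = (589/π) × 0.779540 = 146.15 W/m².
Ratio Q̄_A / Q̄_B = 192.50 / 146.15 = 1.317.

Q̄_A / Q̄_B ≈ 1.32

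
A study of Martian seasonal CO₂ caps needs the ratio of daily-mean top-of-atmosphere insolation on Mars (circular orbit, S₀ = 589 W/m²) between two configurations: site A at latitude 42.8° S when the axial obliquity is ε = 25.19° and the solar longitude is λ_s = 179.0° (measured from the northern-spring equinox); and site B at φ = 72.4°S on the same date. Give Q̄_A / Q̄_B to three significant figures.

— Configuration A (φ=-42.8°):
Solar declination: sin δ = sin ε · sin λ_s = sin 25.19° × sin 179.0° = 0.00743, so δ = +0.426°.
cos H₀ = −tan(-42.8°) tan(+0.426°) = 0.0069, H₀ = 1.5639 rad.
Bracket: H₀ sin φ sin δ + cos φ cos δ sin H₀ = 1.5639×-0.67944×0.00743 + 0.73373×0.99997×0.99998 = -0.007895 + 0.733693 = 0.725798.
Q̄ = (S₀/π) × [bracket] = (589/π) × 0.725798 = 136.08 W/m².
— Configuration B (φ=-72.4°):
cos H₀ = −tan(-72.4°) tan(+0.426°) = 0.0234, H₀ = 1.5474 rad.
Bracket: H₀ sin φ sin δ + cos φ cos δ sin H₀ = 1.5474×-0.95319×0.00743 + 0.30237×0.99997×0.99973 = -0.010959 + 0.302279 = 0.291320.
Q̄ = (S₀/π) × [bracket] = (589/π) × 0.291320 = 54.618 W/m².
Ratio Q̄_A / Q̄_B = 136.08 / 54.618 = 2.491.

Q̄_A / Q̄_B ≈ 2.49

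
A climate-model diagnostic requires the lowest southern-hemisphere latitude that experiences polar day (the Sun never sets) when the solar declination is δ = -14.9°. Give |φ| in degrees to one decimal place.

Polar day requires cos H₀ = −tan φ tan δ ≤ −1, i.e. tan φ tan δ ≥ 1.
The boundary is |tan φ| · |tan δ| = 1, so |φ| = 90° − |δ| = 90° − 14.9° = 75.1° in the southern hemisphere.

|φ| = 75.1°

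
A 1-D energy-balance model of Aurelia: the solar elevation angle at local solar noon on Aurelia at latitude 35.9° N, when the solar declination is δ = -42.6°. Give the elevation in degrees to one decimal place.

11.5°

At local noon the hour angle is zero, so the zenith angle equals |φ − δ| = |+35.9° − (-42.600°)| = 78.500°.
Elevation = 90° − 78.500° = 11.5°.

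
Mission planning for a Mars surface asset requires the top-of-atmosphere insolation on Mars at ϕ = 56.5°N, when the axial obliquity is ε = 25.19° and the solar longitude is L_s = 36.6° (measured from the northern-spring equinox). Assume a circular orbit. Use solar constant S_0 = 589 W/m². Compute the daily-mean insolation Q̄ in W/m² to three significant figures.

Solar declination: sin δ = sin ε · sin L_s = sin 25.19° × sin 36.6° = 0.25377, so δ = +14.700°.
cos h₀ = −tan(+56.5°) tan(+14.700°) = -0.3964, h₀ = 1.9784 rad.
Bracket: h₀ sin ϕ sin δ + cos ϕ cos δ sin h₀ = 1.9784×0.83389×0.25377 + 0.55194×0.96727×0.91809 = 0.418662 + 0.490145 = 0.908807.
Q̄ = (S_0/π) × [bracket] = (589/π) × 0.908807 = 170.4 W/m².

Q̄ ≈ 170 W/m²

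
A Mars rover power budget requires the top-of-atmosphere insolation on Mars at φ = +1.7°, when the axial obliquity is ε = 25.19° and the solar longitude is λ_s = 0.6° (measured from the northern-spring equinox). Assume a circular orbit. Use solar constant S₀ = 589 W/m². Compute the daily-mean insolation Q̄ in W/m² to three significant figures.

Solar declination: sin δ = sin ε · sin λ_s = sin 25.19° × sin 0.6° = 0.00446, so δ = +0.255°.
cos H₀ = −tan(+1.7°) tan(+0.255°) = -0.0001, H₀ = 1.5709 rad.
Bracket: H₀ sin φ sin δ + cos φ cos δ sin H₀ = 1.5709×0.02967×0.00446 + 0.99956×0.99999×1.00000 = 0.000208 + 0.999550 = 0.999758.
Q̄ = (S₀/π) × [bracket] = (589/π) × 0.999758 = 187.4 W/m².

Q̄ ≈ 187 W/m²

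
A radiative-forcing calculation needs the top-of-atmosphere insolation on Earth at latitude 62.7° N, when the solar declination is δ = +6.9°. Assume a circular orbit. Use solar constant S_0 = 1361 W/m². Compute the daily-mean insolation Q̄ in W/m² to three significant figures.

Q̄ ≈ 275 W/m²

cos h₀ = −tan(+62.7°) tan(+6.900°) = -0.2345, h₀ = 1.8075 rad.
Bracket: h₀ sin ϕ sin δ + cos ϕ cos δ sin h₀ = 1.8075×0.88862×0.12014 + 0.45865×0.99276×0.97213 = 0.192967 + 0.442639 = 0.635606.
Q̄ = (S_0/π) × [bracket] = (1361/π) × 0.635606 = 275.4 W/m².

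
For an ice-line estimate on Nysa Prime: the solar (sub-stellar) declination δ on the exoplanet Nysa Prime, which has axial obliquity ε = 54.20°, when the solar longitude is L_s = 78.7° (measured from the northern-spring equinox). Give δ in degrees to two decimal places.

sin δ = sin ε · sin L_s = sin 54.20° × sin 78.7° = 0.795341.
δ = arcsin(0.795341) = +52.69°.

δ = +52.69°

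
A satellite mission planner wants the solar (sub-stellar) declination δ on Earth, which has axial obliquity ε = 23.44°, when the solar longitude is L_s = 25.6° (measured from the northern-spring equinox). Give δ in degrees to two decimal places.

δ = +9.90°

sin δ = sin ε · sin L_s = sin 23.44° × sin 25.6° = 0.171879.
δ = arcsin(0.171879) = +9.90°.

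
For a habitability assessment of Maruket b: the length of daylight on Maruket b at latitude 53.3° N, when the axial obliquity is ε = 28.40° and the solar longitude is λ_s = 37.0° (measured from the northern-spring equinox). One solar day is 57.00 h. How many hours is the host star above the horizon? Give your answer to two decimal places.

35.98 h

Solar declination: sin δ = sin ε · sin λ_s = sin 28.40° × sin 37.0° = 0.28624, so δ = +16.633°.
cos H₀ = −tan φ · tan δ = −tan(+53.3°) × tan(+16.633°) = -0.4008, so H₀ = 1.9832 rad = 113.63°.
Daylight = 2H₀/(2π) × 57.00 h = (1.9832/π) × 57.00 = 35.98 h.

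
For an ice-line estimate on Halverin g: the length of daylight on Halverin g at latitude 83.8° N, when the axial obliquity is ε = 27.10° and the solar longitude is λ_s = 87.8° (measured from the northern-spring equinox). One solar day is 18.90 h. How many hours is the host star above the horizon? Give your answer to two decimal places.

Solar declination: sin δ = sin ε · sin λ_s = sin 27.10° × sin 87.8° = 0.45521, so δ = +27.078°.
Sunrise equation: cos H₀ = −tan φ · tan δ = -4.7061 ≤ −1, so the host star never sets (polar day) and H₀ = π.
Daylight = 2H₀/(2π) × 18.90 h = (3.1416/π) × 18.90 = 18.90 h.

18.90 h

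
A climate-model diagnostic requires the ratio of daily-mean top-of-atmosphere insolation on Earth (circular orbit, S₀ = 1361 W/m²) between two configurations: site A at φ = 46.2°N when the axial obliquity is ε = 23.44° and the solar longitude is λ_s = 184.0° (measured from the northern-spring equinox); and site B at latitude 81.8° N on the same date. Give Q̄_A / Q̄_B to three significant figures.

— Configuration A (φ=+46.2°):
Solar declination: sin δ = sin ε · sin λ_s = sin 23.44° × sin 184.0° = -0.02775, so δ = -1.590°.
cos H₀ = −tan(+46.2°) tan(-1.590°) = 0.0289, H₀ = 1.5418 rad.
Bracket: H₀ sin φ sin δ + cos φ cos δ sin H₀ = 1.5418×0.72176×-0.02775 + 0.69214×0.99961×0.99958 = -0.030880 + 0.691579 = 0.660699.
Q̄ = (S₀/π) × [bracket] = (1361/π) × 0.660699 = 286.23 W/m².
— Configuration B (φ=+81.8°):
cos H₀ = −tan(+81.8°) tan(-1.590°) = 0.1926, H₀ = 1.3770 rad.
Bracket: H₀ sin φ sin δ + cos φ cos δ sin H₀ = 1.3770×0.98978×-0.02775 + 0.14263×0.99961×0.98127 = -0.037821 + 0.139904 = 0.102083.
Q̄ = (S₀/π) × [bracket] = (1361/π) × 0.102083 = 44.224 W/m².
Ratio Q̄_A / Q̄_B = 286.23 / 44.224 = 6.472.

Q̄_A / Q̄_B ≈ 6.47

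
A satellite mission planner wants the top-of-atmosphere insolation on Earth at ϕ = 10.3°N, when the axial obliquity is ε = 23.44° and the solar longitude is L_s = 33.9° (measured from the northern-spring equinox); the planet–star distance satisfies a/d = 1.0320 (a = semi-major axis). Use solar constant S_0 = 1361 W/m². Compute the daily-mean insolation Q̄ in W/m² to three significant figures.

Q̄ ≈ 472 W/m²

Solar declination: sin δ = sin ε · sin L_s = sin 23.44° × sin 33.9° = 0.22186, so δ = +12.819°.
cos h₀ = −tan(+10.3°) tan(+12.819°) = -0.0414, h₀ = 1.6122 rad.
Bracket: h₀ sin ϕ sin δ + cos ϕ cos δ sin h₀ = 1.6122×0.17880×0.22186 + 0.98389×0.97508×0.99914 = 0.063954 + 0.958546 = 1.022500.
Inverse-square distance factor (a/d)² = 1.0320² = 1.065024.
Q̄ = (S_0/π) × 1.065024 × [bracket] = (1361/π) × 1.065024 × 1.022500 = 471.8 W/m².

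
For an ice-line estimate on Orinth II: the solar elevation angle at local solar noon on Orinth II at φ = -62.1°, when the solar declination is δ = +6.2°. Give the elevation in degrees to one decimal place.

At local noon the hour angle is zero, so the zenith angle equals |φ − δ| = |-62.1° − (+6.200°)| = 68.300°.
Elevation = 90° − 68.300° = 21.7°.

21.7°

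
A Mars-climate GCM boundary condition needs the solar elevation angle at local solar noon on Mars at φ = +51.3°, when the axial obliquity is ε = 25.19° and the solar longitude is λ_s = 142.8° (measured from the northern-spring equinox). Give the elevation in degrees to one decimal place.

Solar declination: sin δ = sin ε · sin λ_s = sin 25.19° × sin 142.8° = 0.25733, so δ = +14.912°.
At local noon the hour angle is zero, so the zenith angle equals |φ − δ| = |+51.3° − (+14.912°)| = 36.388°.
Elevation = 90° − 36.388° = 53.6°.

53.6°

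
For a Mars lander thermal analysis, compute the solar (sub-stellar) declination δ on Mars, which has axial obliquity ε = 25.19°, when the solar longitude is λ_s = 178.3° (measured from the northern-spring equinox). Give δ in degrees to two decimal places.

sin δ = sin ε · sin λ_s = sin 25.19° × sin 178.3° = 0.012627.
δ = arcsin(0.012627) = +0.72°.

δ = +0.72°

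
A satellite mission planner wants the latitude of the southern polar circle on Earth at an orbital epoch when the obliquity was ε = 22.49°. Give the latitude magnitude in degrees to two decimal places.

The polar circle is the lowest latitude that experiences at least one full rotation of continuous darkness at the northern-summer solstice; it lies at |ϕ| = 90° − ε = 90° − 22.49° = 67.51°.

67.51°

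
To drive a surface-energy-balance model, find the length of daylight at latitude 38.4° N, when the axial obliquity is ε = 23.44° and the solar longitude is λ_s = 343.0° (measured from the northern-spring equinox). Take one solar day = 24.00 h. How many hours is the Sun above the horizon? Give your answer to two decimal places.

Solar declination: sin δ = sin ε · sin λ_s = sin 23.44° × sin 343.0° = -0.11630, so δ = -6.679°.
cos H₀ = −tan φ · tan δ = −tan(+38.4°) × tan(-6.679°) = 0.0928, so H₀ = 1.4779 rad = 84.67°.
Daylight = 2H₀/(2π) × 24.00 h = (1.4779/π) × 24.00 = 11.29 h.

11.29 h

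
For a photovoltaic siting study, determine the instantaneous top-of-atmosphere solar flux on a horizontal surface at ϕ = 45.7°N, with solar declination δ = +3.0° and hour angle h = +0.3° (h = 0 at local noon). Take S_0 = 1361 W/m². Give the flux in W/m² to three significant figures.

cos θ_z = sin ϕ sin δ + cos ϕ cos δ cos h = 0.037456 + 0.697449 = 0.734905.
Flux = S_0 · cos θ_z = 1361 × 0.734905 = 1000 W/m².

1.00e+03 W/m²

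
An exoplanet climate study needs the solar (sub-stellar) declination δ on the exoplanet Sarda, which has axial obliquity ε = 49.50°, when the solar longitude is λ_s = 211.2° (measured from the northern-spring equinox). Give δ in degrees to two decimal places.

sin δ = sin ε · sin λ_s = sin 49.50° × sin 211.2° = -0.393911.
δ = arcsin(-0.393911) = -23.20°.

δ = -23.20°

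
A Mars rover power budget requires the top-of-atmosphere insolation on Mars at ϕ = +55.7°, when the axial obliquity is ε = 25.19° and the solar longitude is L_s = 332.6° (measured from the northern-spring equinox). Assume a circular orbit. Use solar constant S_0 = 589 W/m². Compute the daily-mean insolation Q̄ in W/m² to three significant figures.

Solar declination: sin δ = sin ε · sin L_s = sin 25.19° × sin 332.6° = -0.19587, so δ = -11.296°.
cos h₀ = −tan(+55.7°) tan(-11.296°) = 0.2928, h₀ = 1.2736 rad.
Bracket: h₀ sin ϕ sin δ + cos ϕ cos δ sin h₀ = 1.2736×0.82610×-0.19587 + 0.56353×0.98063×0.95617 = -0.206079 + 0.528393 = 0.322314.
Q̄ = (S_0/π) × [bracket] = (589/π) × 0.322314 = 60.43 W/m².

Q̄ ≈ 60.4 W/m²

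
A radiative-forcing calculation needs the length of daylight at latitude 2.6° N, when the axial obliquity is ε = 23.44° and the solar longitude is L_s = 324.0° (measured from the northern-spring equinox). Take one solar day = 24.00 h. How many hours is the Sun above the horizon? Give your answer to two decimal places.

11.92 h

Solar declination: sin δ = sin ε · sin L_s = sin 23.44° × sin 324.0° = -0.23381, so δ = -13.522°.
cos h₀ = −tan ϕ · tan δ = −tan(+2.6°) × tan(-13.522°) = 0.0109, so h₀ = 1.5599 rad = 89.37°.
Daylight = 2h₀/(2π) × 24.00 h = (1.5599/π) × 24.00 = 11.92 h.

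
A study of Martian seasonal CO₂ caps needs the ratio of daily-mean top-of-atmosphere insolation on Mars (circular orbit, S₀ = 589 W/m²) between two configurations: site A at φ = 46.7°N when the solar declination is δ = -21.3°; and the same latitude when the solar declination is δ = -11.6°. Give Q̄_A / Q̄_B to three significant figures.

— Configuration A (φ=+46.7°):
cos H₀ = −tan(+46.7°) tan(-21.300°) = 0.4137, H₀ = 1.1442 rad.
Bracket: H₀ sin φ sin δ + cos φ cos δ sin H₀ = 1.1442×0.72777×-0.36325 + 0.68582×0.93169×0.91040 = -0.302484 + 0.581720 = 0.279236.
Q̄ = (S₀/π) × [bracket] = (589/π) × 0.279236 = 52.352 W/m².
— Configuration B (φ=+46.7°):
cos H₀ = −tan(+46.7°) tan(-11.600°) = 0.2178, H₀ = 1.3512 rad.
Bracket: H₀ sin φ sin δ + cos φ cos δ sin H₀ = 1.3512×0.72777×-0.20108 + 0.68582×0.97958×0.97599 = -0.197735 + 0.655685 = 0.457950.
Q̄ = (S₀/π) × [bracket] = (589/π) × 0.457950 = 85.859 W/m².
Ratio Q̄_A / Q̄_B = 52.352 / 85.859 = 0.6097.

Q̄_A / Q̄_B ≈ 0.610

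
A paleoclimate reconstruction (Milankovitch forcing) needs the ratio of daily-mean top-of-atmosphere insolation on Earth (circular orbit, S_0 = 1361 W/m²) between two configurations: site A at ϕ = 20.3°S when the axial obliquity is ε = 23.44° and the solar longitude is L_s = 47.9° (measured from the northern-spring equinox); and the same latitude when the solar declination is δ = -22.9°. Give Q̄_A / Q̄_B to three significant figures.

— Configuration A (ϕ=-20.3°):
Solar declination: sin δ = sin ε · sin L_s = sin 23.44° × sin 47.9° = 0.29515, so δ = +17.166°.
cos h₀ = −tan(-20.3°) tan(+17.166°) = 0.1143, h₀ = 1.4563 rad.
Bracket: h₀ sin ϕ sin δ + cos ϕ cos δ sin h₀ = 1.4563×-0.34694×0.29515 + 0.93789×0.95545×0.99345 = -0.149124 + 0.890237 = 0.741113.
Q̄ = (S_0/π) × [bracket] = (1361/π) × 0.741113 = 321.06 W/m².
— Configuration B (ϕ=-20.3°):
cos h₀ = −tan(-20.3°) tan(-22.900°) = -0.1563, h₀ = 1.7277 rad.
Bracket: h₀ sin ϕ sin δ + cos ϕ cos δ sin h₀ = 1.7277×-0.34694×-0.38912 + 0.93789×0.92119×0.98772 = 0.233242 + 0.853365 = 1.086607.
Q̄ = (S_0/π) × [bracket] = (1361/π) × 1.086607 = 470.74 W/m².
Ratio Q̄_A / Q̄_B = 321.06 / 470.74 = 0.6820.

Q̄_A / Q̄_B ≈ 0.682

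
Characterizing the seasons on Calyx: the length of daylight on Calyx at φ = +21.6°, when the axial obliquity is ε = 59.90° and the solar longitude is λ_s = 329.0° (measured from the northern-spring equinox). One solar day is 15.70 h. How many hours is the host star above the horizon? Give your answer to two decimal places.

6.86 h

Solar declination: sin δ = sin ε · sin λ_s = sin 59.90° × sin 329.0° = -0.44559, so δ = -26.461°.
cos H₀ = −tan φ · tan δ = −tan(+21.6°) × tan(-26.461°) = 0.1971, so H₀ = 1.3724 rad = 78.63°.
Daylight = 2H₀/(2π) × 15.70 h = (1.3724/π) × 15.70 = 6.86 h.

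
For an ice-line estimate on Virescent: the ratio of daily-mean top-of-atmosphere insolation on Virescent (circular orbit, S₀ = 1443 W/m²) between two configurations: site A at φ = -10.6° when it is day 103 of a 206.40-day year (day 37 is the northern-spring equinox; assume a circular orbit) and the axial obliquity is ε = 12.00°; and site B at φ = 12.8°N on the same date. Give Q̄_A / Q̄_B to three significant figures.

Q̄_A / Q̄_B ≈ 0.890

— Configuration A (φ=-10.6°):
Solar longitude: λ_s = 360° × (103 − 37)/206.40 = 115.116°.
sin δ = sin 12.00° × sin 115.116° = 0.18825, so δ = +10.851°.
cos H₀ = −tan(-10.6°) tan(+10.851°) = 0.0359, H₀ = 1.5349 rad.
Bracket: H₀ sin φ sin δ + cos φ cos δ sin H₀ = 1.5349×-0.18395×0.18825 + 0.98294×0.98212×0.99936 = -0.053151 + 0.964747 = 0.911596.
Q̄ = (S₀/π) × [bracket] = (1443/π) × 0.911596 = 418.72 W/m².
— Configuration B (φ=+12.8°):
cos H₀ = −tan(+12.8°) tan(+10.851°) = -0.0435, H₀ = 1.6144 rad.
Bracket: H₀ sin φ sin δ + cos φ cos δ sin H₀ = 1.6144×0.22155×0.18825 + 0.97515×0.98212×0.99905 = 0.067331 + 0.956804 = 1.024135.
Q̄ = (S₀/π) × [bracket] = (1443/π) × 1.024135 = 470.41 W/m².
Ratio Q̄_A / Q̄_B = 418.72 / 470.41 = 0.8901.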